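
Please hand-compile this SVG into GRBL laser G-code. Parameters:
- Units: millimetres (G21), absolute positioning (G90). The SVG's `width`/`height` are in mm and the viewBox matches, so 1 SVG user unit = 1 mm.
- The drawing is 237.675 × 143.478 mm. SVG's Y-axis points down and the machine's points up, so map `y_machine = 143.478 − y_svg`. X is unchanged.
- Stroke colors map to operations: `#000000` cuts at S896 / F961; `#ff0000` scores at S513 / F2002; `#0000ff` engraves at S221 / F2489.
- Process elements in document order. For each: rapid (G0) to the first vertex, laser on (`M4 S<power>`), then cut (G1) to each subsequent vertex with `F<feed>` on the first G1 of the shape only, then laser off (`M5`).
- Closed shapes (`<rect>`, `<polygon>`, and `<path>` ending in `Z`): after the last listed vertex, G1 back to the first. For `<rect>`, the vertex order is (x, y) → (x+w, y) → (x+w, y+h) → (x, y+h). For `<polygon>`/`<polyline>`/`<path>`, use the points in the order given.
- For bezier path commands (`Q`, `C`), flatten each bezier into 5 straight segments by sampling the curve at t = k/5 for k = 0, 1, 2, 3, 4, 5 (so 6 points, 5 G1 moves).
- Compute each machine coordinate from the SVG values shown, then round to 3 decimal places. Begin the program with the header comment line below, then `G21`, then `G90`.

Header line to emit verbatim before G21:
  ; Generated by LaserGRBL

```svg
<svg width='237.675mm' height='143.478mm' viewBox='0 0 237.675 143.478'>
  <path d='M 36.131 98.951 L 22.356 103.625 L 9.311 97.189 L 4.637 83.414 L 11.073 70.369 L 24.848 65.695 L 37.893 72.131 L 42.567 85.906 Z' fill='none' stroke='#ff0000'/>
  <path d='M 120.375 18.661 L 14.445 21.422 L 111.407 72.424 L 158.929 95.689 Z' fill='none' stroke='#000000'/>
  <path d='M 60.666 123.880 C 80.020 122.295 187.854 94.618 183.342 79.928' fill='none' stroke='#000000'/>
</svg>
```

viewBox `0 0 237.675 143.478` with mm width/height → 1 unit = 1 mm. Flip: y_m = 143.478 − y_svg.

**Shape 1** — `<path>` regular polygon, stroke `#ff0000` → score (S513, F2002). Machine vertices: (36.131,44.527) → (22.356,39.853) → (9.311,46.289) → (4.637,60.064) → (11.073,73.109) → (24.848,77.783) → (37.893,71.347) → (42.567,57.572) → (36.131,44.527). Closed: final G1 returns to the first vertex.

**Shape 2** — `<path>` closed polygon, stroke `#000000` → cut (S896, F961). Machine vertices: (120.375,124.817) → (14.445,122.056) → (111.407,71.054) → (158.929,47.789) → (120.375,124.817). Closed: final G1 returns to the first vertex.

**Shape 3** — `<path>` cubic bezier, stroke `#000000` → cut (S896, F961). Control points (SVG): P0=(60.666,123.880), P1=(80.020,122.295), P2=(187.854,94.618), P3=(183.342,79.928); sampled at t=k/5. Machine vertices: (60.666,19.598) → (81.289,23.367) → (113.508,31.523) → (147.683,42.189) → (174.174,53.490) → (183.342,63.550). Open path.

; Generated by LaserGRBL
G21
G90
G0 X36.131 Y44.527
M4 S513
G1 X22.356 Y39.853 F2002
G1 X9.311 Y46.289
G1 X4.637 Y60.064
G1 X11.073 Y73.109
G1 X24.848 Y77.783
G1 X37.893 Y71.347
G1 X42.567 Y57.572
G1 X36.131 Y44.527
M5
G0 X120.375 Y124.817
M4 S896
G1 X14.445 Y122.056 F961
G1 X111.407 Y71.054
G1 X158.929 Y47.789
G1 X120.375 Y124.817
M5
G0 X60.666 Y19.598
M4 S896
G1 X81.289 Y23.367 F961
G1 X113.508 Y31.523
G1 X147.683 Y42.189
G1 X174.174 Y53.490
G1 X183.342 Y63.550
M5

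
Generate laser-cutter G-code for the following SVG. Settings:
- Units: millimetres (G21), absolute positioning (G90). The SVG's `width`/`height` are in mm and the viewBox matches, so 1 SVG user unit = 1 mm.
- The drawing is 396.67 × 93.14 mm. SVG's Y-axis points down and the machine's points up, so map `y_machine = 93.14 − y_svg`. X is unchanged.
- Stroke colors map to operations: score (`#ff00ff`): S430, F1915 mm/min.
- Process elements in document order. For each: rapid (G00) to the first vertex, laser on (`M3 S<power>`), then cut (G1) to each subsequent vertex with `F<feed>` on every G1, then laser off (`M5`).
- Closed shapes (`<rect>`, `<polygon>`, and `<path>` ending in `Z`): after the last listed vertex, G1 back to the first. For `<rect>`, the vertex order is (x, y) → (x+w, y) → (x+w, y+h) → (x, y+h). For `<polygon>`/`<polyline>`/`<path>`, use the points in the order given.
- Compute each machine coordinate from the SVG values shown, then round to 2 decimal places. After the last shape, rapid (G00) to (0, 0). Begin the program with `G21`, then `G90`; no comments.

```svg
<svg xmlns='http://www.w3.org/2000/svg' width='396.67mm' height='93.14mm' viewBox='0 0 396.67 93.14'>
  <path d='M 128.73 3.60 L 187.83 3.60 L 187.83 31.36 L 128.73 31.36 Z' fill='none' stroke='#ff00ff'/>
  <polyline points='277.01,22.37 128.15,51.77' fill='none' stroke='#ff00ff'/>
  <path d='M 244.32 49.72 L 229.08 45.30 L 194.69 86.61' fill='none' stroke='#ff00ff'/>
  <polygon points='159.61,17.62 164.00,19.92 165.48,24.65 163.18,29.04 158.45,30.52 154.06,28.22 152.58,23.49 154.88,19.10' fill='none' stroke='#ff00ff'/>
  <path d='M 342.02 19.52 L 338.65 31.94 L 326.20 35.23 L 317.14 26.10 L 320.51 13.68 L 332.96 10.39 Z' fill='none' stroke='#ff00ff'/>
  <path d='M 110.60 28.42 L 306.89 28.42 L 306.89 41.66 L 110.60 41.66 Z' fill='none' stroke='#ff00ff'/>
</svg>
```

G21
G90
G00 X128.73 Y89.54
M3 S430
G1 X187.83 Y89.54 F1915
G1 X187.83 Y61.78 F1915
G1 X128.73 Y61.78 F1915
G1 X128.73 Y89.54 F1915
M5
G00 X277.01 Y70.77
M3 S430
G1 X128.15 Y41.37 F1915
M5
G00 X244.32 Y43.42
M3 S430
G1 X229.08 Y47.84 F1915
G1 X194.69 Y6.53 F1915
M5
G00 X159.61 Y75.52
M3 S430
G1 X164.00 Y73.22 F1915
G1 X165.48 Y68.49 F1915
G1 X163.18 Y64.10 F1915
G1 X158.45 Y62.62 F1915
G1 X154.06 Y64.92 F1915
G1 X152.58 Y69.65 F1915
G1 X154.88 Y74.04 F1915
G1 X159.61 Y75.52 F1915
M5
G00 X342.02 Y73.62
M3 S430
G1 X338.65 Y61.20 F1915
G1 X326.20 Y57.91 F1915
G1 X317.14 Y67.04 F1915
G1 X320.51 Y79.46 F1915
G1 X332.96 Y82.75 F1915
G1 X342.02 Y73.62 F1915
M5
G00 X110.60 Y64.72
M3 S430
G1 X306.89 Y64.72 F1915
G1 X306.89 Y51.48 F1915
G1 X110.60 Y51.48 F1915
G1 X110.60 Y64.72 F1915
M5
G00 X0.00 Y0.00

1 u = 1 mm; y_m = 93.14 − y.

[1] `<path>` rectangle, #ff00ff→score S430 F1915: (128.73,89.54) → (187.83,89.54) → (187.83,61.78) → (128.73,61.78) → (128.73,89.54) (closed)

[2] `<polyline>` line segment, #ff00ff→score S430 F1915: (277.01,70.77) → (128.15,41.37)

[3] `<path>` open polyline, #ff00ff→score S430 F1915: (244.32,43.42) → (229.08,47.84) → (194.69,6.53)

[4] `<polygon>` regular polygon, #ff00ff→score S430 F1915: (159.61,75.52) → (164.00,73.22) → (165.48,68.49) → (163.18,64.10) → (158.45,62.62) → (154.06,64.92) → (152.58,69.65) → (154.88,74.04) → (159.61,75.52) (closed)

[5] `<path>` regular polygon, #ff00ff→score S430 F1915: (342.02,73.62) → (338.65,61.20) → (326.20,57.91) → (317.14,67.04) → (320.51,79.46) → (332.96,82.75) → (342.02,73.62) (closed)

[6] `<path>` rectangle, #ff00ff→score S430 F1915: (110.60,64.72) → (306.89,64.72) → (306.89,51.48) → (110.60,51.48) → (110.60,64.72) (closed)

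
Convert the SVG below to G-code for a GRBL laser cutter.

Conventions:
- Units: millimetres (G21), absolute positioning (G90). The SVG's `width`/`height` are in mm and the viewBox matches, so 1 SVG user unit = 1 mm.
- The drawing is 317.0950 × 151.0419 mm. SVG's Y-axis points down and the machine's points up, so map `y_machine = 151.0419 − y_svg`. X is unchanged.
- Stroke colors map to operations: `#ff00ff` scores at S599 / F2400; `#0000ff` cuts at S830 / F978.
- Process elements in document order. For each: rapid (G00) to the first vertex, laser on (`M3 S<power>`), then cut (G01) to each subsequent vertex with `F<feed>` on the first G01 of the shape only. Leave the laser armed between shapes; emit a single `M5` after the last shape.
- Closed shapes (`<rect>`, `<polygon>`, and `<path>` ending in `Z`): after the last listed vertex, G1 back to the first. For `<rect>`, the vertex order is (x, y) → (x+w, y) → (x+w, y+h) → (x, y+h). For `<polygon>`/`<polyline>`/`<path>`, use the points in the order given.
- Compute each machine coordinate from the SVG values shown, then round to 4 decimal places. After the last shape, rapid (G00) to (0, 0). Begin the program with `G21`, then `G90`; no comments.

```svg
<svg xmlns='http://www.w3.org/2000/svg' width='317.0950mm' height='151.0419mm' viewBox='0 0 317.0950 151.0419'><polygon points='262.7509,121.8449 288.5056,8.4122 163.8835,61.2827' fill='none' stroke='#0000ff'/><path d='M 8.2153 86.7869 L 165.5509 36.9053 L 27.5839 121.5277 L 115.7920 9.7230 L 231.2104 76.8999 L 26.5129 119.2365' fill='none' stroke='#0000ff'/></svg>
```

G21
G90
G00 X262.7509 Y29.1970
M3 S830
G01 X288.5056 Y142.6297 F978
G01 X163.8835 Y89.7592
G01 X262.7509 Y29.1970
G00 X8.2153 Y64.2550
M3 S830
G01 X165.5509 Y114.1366 F978
G01 X27.5839 Y29.5142
G01 X115.7920 Y141.3189
G01 X231.2104 Y74.1420
G01 X26.5129 Y31.8054
M5
G00 X0.0000 Y0.0000

Since the viewBox matches the mm dimensions, user units are millimetres directly. The only transform is the Y-flip y_m = 151.0419 − y_svg.

Shape 1 is a closed polygon drawn with `<polygon>`. Its stroke #0000ff means cut at S830, F978. After flipping Y the toolpath is (262.7509,29.1970) → (288.5056,142.6297) → (163.8835,89.7592) → (262.7509,29.1970), returning to the start.

Shape 2 is a open polyline drawn with `<path>`. Its stroke #0000ff means cut at S830, F978. After flipping Y the toolpath is (8.2153,64.2550) → (165.5509,114.1366) → (27.5839,29.5142) → (115.7920,141.3189) → (231.2104,74.1420) → (26.5129,31.8054).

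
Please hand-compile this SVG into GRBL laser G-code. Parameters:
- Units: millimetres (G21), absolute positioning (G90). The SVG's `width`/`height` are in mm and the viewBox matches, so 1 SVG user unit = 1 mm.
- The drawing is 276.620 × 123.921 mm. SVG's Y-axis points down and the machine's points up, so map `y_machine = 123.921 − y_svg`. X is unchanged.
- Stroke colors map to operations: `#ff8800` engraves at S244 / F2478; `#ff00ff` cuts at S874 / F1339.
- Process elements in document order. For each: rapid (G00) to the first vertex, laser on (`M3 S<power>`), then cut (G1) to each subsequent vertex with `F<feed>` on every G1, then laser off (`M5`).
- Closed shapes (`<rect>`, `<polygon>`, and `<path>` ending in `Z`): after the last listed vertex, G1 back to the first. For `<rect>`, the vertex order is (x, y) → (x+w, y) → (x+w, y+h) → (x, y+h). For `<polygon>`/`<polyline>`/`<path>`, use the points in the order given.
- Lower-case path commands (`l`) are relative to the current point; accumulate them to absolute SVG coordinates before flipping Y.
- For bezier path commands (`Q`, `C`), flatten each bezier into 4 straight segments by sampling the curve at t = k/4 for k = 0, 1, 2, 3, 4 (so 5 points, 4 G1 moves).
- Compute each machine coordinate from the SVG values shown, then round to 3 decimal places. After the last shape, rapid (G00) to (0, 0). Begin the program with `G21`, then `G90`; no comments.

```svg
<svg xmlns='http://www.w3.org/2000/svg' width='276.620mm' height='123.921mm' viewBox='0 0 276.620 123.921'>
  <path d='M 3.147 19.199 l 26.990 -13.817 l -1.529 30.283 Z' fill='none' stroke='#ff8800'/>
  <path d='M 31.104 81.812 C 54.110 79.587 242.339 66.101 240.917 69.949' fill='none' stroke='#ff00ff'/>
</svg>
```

G21
G90
G00 X3.147 Y104.722
M3 S244
G1 X30.137 Y118.539 F2478
G1 X28.608 Y88.256 F2478
G1 X3.147 Y104.722 F2478
M5
G00 X31.104 Y42.109
M3 S874
G1 X73.793 Y45.442 F1339
G1 X145.171 Y50.318 F1339
G1 X211.969 Y54.055 F1339
G1 X240.917 Y53.972 F1339
M5
G00 X0.000 Y0.000

1 u = 1 mm; y_m = 123.921 − y.

[1] `<path>` regular polygon, #ff8800→engrave S244 F2478: (3.147,104.722) → (30.137,118.539) → (28.608,88.256) → (3.147,104.722) (closed)

[2] `<path>` cubic bezier, #ff00ff→cut S874 F1339: (31.104,42.109) → (73.793,45.442) → (145.171,50.318) → (211.969,54.055) → (240.917,53.972)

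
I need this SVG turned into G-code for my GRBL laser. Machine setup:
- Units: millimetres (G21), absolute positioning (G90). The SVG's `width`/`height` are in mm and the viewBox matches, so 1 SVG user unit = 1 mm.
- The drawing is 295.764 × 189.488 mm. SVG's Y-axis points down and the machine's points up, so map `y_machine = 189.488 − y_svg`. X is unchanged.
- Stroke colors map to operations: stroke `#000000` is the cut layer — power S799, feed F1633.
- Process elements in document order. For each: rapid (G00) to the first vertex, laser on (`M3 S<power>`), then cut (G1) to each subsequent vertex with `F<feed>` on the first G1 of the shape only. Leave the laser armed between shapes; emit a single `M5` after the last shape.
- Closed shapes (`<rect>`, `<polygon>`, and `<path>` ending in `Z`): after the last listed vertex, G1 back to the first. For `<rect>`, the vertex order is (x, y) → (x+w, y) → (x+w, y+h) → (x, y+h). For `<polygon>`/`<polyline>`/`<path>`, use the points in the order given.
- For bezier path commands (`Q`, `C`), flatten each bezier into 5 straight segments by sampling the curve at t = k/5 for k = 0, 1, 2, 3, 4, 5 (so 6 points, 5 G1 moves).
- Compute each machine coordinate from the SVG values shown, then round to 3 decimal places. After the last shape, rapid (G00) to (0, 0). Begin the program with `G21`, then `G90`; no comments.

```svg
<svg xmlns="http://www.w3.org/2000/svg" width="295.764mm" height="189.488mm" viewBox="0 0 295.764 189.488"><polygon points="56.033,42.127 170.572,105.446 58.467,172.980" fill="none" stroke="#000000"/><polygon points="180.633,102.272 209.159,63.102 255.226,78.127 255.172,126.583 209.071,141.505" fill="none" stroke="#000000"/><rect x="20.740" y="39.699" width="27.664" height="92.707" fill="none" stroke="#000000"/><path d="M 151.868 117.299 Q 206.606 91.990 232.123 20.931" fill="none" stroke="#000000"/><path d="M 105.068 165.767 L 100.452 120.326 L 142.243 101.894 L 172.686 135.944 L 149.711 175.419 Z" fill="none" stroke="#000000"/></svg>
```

G21
G90
G00 X56.033 Y147.361
M3 S799
G1 X170.572 Y84.042 F1633
G1 X58.467 Y16.508
G1 X56.033 Y147.361
G00 X180.633 Y87.216
M3 S799
G1 X209.159 Y126.386 F1633
G1 X255.226 Y111.361
G1 X255.172 Y62.905
G1 X209.071 Y47.983
G1 X180.633 Y87.216
G00 X20.740 Y149.789
M3 S799
G1 X48.404 Y149.789 F1633
G1 X48.404 Y57.082
G1 X20.740 Y57.082
G1 X20.740 Y149.789
G00 X151.868 Y72.189
M3 S799
G1 X172.594 Y84.143 F1633
G1 X190.983 Y99.756
G1 X207.034 Y119.030
G1 X220.747 Y141.963
G1 X232.123 Y168.557
G00 X105.068 Y23.721
M3 S799
G1 X100.452 Y69.162 F1633
G1 X142.243 Y87.594
G1 X172.686 Y53.544
G1 X149.711 Y14.069
G1 X105.068 Y23.721
M5
G00 X0.000 Y0.000

Since the viewBox matches the mm dimensions, user units are millimetres directly. The only transform is the Y-flip y_m = 189.488 − y_svg.

Shape 1 is a regular polygon drawn with `<polygon>`. Its stroke #000000 means cut at S799, F1633. After flipping Y the toolpath is (56.033,147.361) → (170.572,84.042) → (58.467,16.508) → (56.033,147.361), returning to the start.

Shape 2 is a regular polygon drawn with `<polygon>`. Its stroke #000000 means cut at S799, F1633. After flipping Y the toolpath is (180.633,87.216) → (209.159,126.386) → (255.226,111.361) → (255.172,62.905) → (209.071,47.983) → (180.633,87.216), returning to the start.

Shape 3 is a rectangle drawn with `<rect>`. Its stroke #000000 means cut at S799, F1633. After flipping Y the toolpath is (20.740,149.789) → (48.404,149.789) → (48.404,57.082) → (20.740,57.082) → (20.740,149.789), returning to the start.

Shape 4 is a quadratic bezier drawn with `<path>`. Its stroke #000000 means cut at S799, F1633. After flipping Y the toolpath is (151.868,72.189) → (172.594,84.143) → (190.983,99.756) → (207.034,119.030) → (220.747,141.963) → (232.123,168.557).

Shape 5 is a regular polygon drawn with `<path>`. Its stroke #000000 means cut at S799, F1633. After flipping Y the toolpath is (105.068,23.721) → (100.452,69.162) → (142.243,87.594) → (172.686,53.544) → (149.711,14.069) → (105.068,23.721), returning to the start.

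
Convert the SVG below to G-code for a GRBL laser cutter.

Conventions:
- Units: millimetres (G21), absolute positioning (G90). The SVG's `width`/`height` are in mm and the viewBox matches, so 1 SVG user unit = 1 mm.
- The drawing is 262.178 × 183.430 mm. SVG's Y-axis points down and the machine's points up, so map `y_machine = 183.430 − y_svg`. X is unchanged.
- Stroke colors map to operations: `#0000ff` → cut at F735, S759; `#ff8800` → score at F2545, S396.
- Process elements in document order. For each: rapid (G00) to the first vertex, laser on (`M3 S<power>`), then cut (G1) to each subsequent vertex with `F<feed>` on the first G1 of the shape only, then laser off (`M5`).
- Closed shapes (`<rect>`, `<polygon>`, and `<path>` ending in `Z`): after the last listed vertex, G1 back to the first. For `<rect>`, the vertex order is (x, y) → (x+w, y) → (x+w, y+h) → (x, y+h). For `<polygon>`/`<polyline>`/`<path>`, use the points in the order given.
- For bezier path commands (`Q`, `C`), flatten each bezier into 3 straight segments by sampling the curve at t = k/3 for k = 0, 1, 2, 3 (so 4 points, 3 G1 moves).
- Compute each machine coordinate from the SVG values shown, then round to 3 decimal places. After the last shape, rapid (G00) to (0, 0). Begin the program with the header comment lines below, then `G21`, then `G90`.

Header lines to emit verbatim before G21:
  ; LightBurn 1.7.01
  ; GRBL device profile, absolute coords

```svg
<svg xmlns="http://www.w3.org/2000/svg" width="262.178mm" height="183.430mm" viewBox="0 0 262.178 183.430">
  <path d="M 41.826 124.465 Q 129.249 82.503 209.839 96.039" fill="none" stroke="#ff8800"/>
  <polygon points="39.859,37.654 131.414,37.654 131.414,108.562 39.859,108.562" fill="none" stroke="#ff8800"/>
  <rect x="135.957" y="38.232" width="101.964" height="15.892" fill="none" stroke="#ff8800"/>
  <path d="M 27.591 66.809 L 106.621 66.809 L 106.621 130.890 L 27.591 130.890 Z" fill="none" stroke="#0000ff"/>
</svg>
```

; LightBurn 1.7.01
; GRBL device profile, absolute coords
G21
G90
G00 X41.826 Y58.965
M3 S396
G1 X99.349 Y80.773 F2545
G1 X155.353 Y90.249
G1 X209.839 Y87.391
M5
G00 X39.859 Y145.776
M3 S396
G1 X131.414 Y145.776 F2545
G1 X131.414 Y74.868
G1 X39.859 Y74.868
G1 X39.859 Y145.776
M5
G00 X135.957 Y145.198
M3 S396
G1 X237.921 Y145.198 F2545
G1 X237.921 Y129.306
G1 X135.957 Y129.306
G1 X135.957 Y145.198
M5
G00 X27.591 Y116.621
M3 S759
G1 X106.621 Y116.621 F735
G1 X106.621 Y52.540
G1 X27.591 Y52.540
G1 X27.591 Y116.621
M5
G00 X0.000 Y0.000

1 u = 1 mm; y_m = 183.430 − y.

[1] `<path>` quadratic bezier, #ff8800→score S396 F2545: (41.826,58.965) → (99.349,80.773) → (155.353,90.249) → (209.839,87.391)

[2] `<polygon>` rectangle, #ff8800→score S396 F2545: (39.859,145.776) → (131.414,145.776) → (131.414,74.868) → (39.859,74.868) → (39.859,145.776) (closed)

[3] `<rect>` rectangle, #ff8800→score S396 F2545: (135.957,145.198) → (237.921,145.198) → (237.921,129.306) → (135.957,129.306) → (135.957,145.198) (closed)

[4] `<path>` rectangle, #0000ff→cut S759 F735: (27.591,116.621) → (106.621,116.621) → (106.621,52.540) → (27.591,52.540) → (27.591,116.621) (closed)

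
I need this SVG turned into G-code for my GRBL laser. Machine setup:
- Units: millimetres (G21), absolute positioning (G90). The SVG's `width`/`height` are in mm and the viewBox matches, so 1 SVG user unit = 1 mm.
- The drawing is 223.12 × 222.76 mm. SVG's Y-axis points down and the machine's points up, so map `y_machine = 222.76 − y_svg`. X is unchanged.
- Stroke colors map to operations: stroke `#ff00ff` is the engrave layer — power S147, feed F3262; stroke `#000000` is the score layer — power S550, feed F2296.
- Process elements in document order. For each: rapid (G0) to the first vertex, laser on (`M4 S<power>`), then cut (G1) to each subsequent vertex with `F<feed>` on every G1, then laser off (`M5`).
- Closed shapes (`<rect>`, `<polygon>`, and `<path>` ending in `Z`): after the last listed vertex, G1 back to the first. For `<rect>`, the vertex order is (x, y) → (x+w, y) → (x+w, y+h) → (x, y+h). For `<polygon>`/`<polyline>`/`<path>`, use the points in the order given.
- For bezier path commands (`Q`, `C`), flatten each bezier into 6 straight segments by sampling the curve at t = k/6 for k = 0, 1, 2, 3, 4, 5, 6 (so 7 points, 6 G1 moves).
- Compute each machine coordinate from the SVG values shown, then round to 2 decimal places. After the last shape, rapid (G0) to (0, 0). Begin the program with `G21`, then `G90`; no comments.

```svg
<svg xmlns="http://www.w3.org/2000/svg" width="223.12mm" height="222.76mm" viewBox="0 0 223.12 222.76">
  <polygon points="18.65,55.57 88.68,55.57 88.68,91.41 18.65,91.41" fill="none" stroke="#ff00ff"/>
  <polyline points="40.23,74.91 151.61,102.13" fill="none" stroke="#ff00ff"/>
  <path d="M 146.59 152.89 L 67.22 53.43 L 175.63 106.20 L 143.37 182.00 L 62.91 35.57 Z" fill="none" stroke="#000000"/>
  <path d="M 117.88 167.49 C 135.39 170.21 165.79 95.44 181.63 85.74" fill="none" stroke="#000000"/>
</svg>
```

Since the viewBox matches the mm dimensions, user units are millimetres directly. The only transform is the Y-flip y_m = 222.76 − y_svg.

Shape 1 is a rectangle drawn with `<polygon>`. Its stroke #ff00ff means engrave at S147, F3262. After flipping Y the toolpath is (18.65,167.19) → (88.68,167.19) → (88.68,131.35) → (18.65,131.35) → (18.65,167.19), returning to the start.

Shape 2 is a line segment drawn with `<polyline>`. Its stroke #ff00ff means engrave at S147, F3262. After flipping Y the toolpath is (40.23,147.85) → (151.61,120.63).

Shape 3 is a closed polygon drawn with `<path>`. Its stroke #000000 means score at S550, F2296. After flipping Y the toolpath is (146.59,69.87) → (67.22,169.33) → (175.63,116.56) → (143.37,40.76) → (62.91,187.19) → (146.59,69.87), returning to the start.

Shape 4 is a cubic bezier drawn with `<path>`. Its stroke #000000 means score at S550, F2296. After flipping Y the toolpath is (117.88,55.27) → (127.58,59.71) → (138.67,73.10) → (150.38,91.49) → (161.95,110.91) → (172.62,127.41) → (181.63,137.02).

G21
G90
G0 X18.65 Y167.19
M4 S147
G1 X88.68 Y167.19 F3262
G1 X88.68 Y131.35 F3262
G1 X18.65 Y131.35 F3262
G1 X18.65 Y167.19 F3262
M5
G0 X40.23 Y147.85
M4 S147
G1 X151.61 Y120.63 F3262
M5
G0 X146.59 Y69.87
M4 S550
G1 X67.22 Y169.33 F2296
G1 X175.63 Y116.56 F2296
G1 X143.37 Y40.76 F2296
G1 X62.91 Y187.19 F2296
G1 X146.59 Y69.87 F2296
M5
G0 X117.88 Y55.27
M4 S550
G1 X127.58 Y59.71 F2296
G1 X138.67 Y73.10 F2296
G1 X150.38 Y91.49 F2296
G1 X161.95 Y110.91 F2296
G1 X172.62 Y127.41 F2296
G1 X181.63 Y137.02 F2296
M5
G0 X0.00 Y0.00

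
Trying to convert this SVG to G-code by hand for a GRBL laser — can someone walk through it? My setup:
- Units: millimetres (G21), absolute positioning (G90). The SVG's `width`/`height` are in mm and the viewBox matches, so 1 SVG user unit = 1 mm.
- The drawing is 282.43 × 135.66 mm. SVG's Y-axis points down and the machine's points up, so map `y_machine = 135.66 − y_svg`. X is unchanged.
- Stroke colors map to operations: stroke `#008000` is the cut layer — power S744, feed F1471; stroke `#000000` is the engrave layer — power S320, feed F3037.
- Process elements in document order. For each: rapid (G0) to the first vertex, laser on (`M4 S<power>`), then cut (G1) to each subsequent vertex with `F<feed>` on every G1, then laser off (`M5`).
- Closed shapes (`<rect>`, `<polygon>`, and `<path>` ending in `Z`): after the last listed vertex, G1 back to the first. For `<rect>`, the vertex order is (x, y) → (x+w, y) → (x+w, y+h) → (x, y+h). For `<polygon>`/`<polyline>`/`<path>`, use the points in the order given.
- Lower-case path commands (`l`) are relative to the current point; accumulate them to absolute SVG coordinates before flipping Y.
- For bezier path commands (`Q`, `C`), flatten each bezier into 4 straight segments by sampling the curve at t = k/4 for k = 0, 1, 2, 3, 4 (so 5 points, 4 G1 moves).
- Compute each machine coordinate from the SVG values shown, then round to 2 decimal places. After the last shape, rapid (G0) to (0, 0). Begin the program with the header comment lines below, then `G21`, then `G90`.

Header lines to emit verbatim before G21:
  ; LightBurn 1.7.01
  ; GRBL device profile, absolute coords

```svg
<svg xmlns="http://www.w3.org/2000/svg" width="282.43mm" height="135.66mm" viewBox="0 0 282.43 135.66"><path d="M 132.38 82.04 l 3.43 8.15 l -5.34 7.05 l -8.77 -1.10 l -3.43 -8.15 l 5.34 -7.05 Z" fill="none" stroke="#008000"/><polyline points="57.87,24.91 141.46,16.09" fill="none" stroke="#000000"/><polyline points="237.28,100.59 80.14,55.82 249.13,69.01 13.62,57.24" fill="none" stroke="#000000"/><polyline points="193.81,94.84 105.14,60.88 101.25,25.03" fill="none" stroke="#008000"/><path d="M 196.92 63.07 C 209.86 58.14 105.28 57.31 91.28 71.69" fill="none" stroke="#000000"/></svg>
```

; LightBurn 1.7.01
; GRBL device profile, absolute coords
G21
G90
G0 X132.38 Y53.62
M4 S744
G1 X135.81 Y45.47 F1471
G1 X130.47 Y38.42 F1471
G1 X121.70 Y39.52 F1471
G1 X118.27 Y47.67 F1471
G1 X123.61 Y54.72 F1471
G1 X132.38 Y53.62 F1471
M5
G0 X57.87 Y110.75
M4 S320
G1 X141.46 Y119.57 F3037
M5
G0 X237.28 Y35.07
M4 S320
G1 X80.14 Y79.84 F3037
G1 X249.13 Y66.65 F3037
G1 X13.62 Y78.42 F3037
M5
G0 X193.81 Y40.82
M4 S744
G1 X105.14 Y74.78 F1471
G1 X101.25 Y110.63 F1471
M5
G0 X196.92 Y72.59
M4 S320
G1 X187.84 Y75.35 F3037
G1 X154.20 Y75.52 F3037
G1 X115.51 Y72.08 F3037
G1 X91.28 Y63.97 F3037
M5
G0 X0.00 Y0.00

Since the viewBox matches the mm dimensions, user units are millimetres directly. The only transform is the Y-flip y_m = 135.66 − y_svg.

Shape 1 is a regular polygon drawn with `<path>`. Its stroke #008000 means cut at S744, F1471. After flipping Y the toolpath is (132.38,53.62) → (135.81,45.47) → (130.47,38.42) → (121.70,39.52) → (118.27,47.67) → (123.61,54.72) → (132.38,53.62), returning to the start.

Shape 2 is a line segment drawn with `<polyline>`. Its stroke #000000 means engrave at S320, F3037. After flipping Y the toolpath is (57.87,110.75) → (141.46,119.57).

Shape 3 is a open polyline drawn with `<polyline>`. Its stroke #000000 means engrave at S320, F3037. After flipping Y the toolpath is (237.28,35.07) → (80.14,79.84) → (249.13,66.65) → (13.62,78.42).

Shape 4 is a open polyline drawn with `<polyline>`. Its stroke #008000 means cut at S744, F1471. After flipping Y the toolpath is (193.81,40.82) → (105.14,74.78) → (101.25,110.63).

Shape 5 is a cubic bezier drawn with `<path>`. Its stroke #000000 means engrave at S320, F3037. After flipping Y the toolpath is (196.92,72.59) → (187.84,75.35) → (154.20,75.52) → (115.51,72.08) → (91.28,63.97).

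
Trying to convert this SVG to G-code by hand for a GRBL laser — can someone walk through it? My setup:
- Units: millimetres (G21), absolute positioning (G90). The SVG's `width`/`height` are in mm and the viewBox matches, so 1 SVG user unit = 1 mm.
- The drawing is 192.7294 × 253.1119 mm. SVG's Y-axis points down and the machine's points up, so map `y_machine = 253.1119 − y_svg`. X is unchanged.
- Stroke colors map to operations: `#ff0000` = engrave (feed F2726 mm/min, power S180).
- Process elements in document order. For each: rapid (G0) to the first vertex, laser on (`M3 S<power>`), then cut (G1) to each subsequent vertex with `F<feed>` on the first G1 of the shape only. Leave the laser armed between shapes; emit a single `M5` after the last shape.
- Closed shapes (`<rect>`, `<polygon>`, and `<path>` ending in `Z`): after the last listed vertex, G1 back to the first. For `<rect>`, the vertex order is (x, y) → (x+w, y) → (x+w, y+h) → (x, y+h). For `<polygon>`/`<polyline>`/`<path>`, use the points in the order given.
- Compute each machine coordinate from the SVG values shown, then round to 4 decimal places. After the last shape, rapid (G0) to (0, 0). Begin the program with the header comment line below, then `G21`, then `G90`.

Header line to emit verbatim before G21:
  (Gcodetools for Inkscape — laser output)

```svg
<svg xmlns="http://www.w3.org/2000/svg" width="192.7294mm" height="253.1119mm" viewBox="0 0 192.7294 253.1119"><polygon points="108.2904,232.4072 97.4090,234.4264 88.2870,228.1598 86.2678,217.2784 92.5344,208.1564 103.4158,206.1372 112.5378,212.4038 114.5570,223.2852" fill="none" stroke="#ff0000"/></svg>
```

(Gcodetools for Inkscape — laser output)
G21
G90
G0 X108.2904 Y20.7047
M3 S180
G1 X97.4090 Y18.6855 F2726
G1 X88.2870 Y24.9521
G1 X86.2678 Y35.8335
G1 X92.5344 Y44.9555
G1 X103.4158 Y46.9747
G1 X112.5378 Y40.7081
G1 X114.5570 Y29.8267
G1 X108.2904 Y20.7047
M5
G0 X0.0000 Y0.0000

viewBox `0 0 192.7294 253.1119` with mm width/height → 1 unit = 1 mm. Flip: y_m = 253.1119 − y_svg.

**Shape 1** — `<polygon>` regular polygon, stroke `#ff0000` → engrave (S180, F2726). Machine vertices: (108.2904,20.7047) → (97.4090,18.6855) → (88.2870,24.9521) → (86.2678,35.8335) → (92.5344,44.9555) → (103.4158,46.9747) → (112.5378,40.7081) → (114.5570,29.8267) → (108.2904,20.7047). Closed: final G1 returns to the first vertex.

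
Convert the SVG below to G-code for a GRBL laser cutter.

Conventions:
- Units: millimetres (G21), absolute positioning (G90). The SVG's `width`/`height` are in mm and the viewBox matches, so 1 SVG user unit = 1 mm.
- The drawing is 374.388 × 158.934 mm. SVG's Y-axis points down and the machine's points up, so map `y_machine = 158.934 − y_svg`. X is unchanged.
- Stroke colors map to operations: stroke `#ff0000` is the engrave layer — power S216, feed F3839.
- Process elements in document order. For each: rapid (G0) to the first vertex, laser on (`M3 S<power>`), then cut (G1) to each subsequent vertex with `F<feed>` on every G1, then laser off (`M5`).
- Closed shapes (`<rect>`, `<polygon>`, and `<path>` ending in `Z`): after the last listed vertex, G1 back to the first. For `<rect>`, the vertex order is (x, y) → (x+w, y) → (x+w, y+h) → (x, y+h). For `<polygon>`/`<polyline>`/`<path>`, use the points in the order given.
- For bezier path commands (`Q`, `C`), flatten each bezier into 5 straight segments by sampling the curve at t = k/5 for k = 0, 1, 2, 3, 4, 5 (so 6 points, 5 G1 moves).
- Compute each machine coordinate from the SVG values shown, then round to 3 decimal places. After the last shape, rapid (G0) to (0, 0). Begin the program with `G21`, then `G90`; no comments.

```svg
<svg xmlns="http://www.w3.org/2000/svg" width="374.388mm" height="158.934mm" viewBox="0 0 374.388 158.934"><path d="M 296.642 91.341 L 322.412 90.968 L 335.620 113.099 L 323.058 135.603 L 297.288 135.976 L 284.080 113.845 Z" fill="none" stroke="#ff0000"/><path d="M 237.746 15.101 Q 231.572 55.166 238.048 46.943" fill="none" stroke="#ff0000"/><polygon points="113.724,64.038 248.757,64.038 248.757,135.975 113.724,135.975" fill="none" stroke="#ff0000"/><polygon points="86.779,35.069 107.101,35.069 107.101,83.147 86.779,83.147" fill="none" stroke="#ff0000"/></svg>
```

G21
G90
G0 X296.642 Y67.593
M3 S216
G1 X322.412 Y67.966 F3839
G1 X335.620 Y45.835 F3839
G1 X323.058 Y23.331 F3839
G1 X297.288 Y22.958 F3839
G1 X284.080 Y45.089 F3839
G1 X296.642 Y67.593 F3839
M5
G0 X237.746 Y143.833
M3 S216
G1 X235.782 Y129.739 F3839
G1 X234.831 Y119.507 F3839
G1 X234.891 Y113.139 F3839
G1 X235.964 Y110.633 F3839
G1 X238.048 Y111.991 F3839
M5
G0 X113.724 Y94.896
M3 S216
G1 X248.757 Y94.896 F3839
G1 X248.757 Y22.959 F3839
G1 X113.724 Y22.959 F3839
G1 X113.724 Y94.896 F3839
M5
G0 X86.779 Y123.865
M3 S216
G1 X107.101 Y123.865 F3839
G1 X107.101 Y75.787 F3839
G1 X86.779 Y75.787 F3839
G1 X86.779 Y123.865 F3839
M5
G0 X0.000 Y0.000

viewBox `0 0 374.388 158.934` with mm width/height → 1 unit = 1 mm. Flip: y_m = 158.934 − y_svg.

**Shape 1** — `<path>` regular polygon, stroke `#ff0000` → engrave (S216, F3839). Machine vertices: (296.642,67.593) → (322.412,67.966) → (335.620,45.835) → (323.058,23.331) → (297.288,22.958) → (284.080,45.089) → (296.642,67.593). Closed: final G1 returns to the first vertex.

**Shape 2** — `<path>` quadratic bezier, stroke `#ff0000` → engrave (S216, F3839). Control points (SVG): P0=(237.746,15.101), P1=(231.572,55.166), P2=(238.048,46.943); sampled at t=k/5. Machine vertices: (237.746,143.833) → (235.782,129.739) → (234.831,119.507) → (234.891,113.139) → (235.964,110.633) → (238.048,111.991). Open path.

**Shape 3** — `<polygon>` rectangle, stroke `#ff0000` → engrave (S216, F3839). Machine vertices: (113.724,94.896) → (248.757,94.896) → (248.757,22.959) → (113.724,22.959) → (113.724,94.896). Closed: final G1 returns to the first vertex.

**Shape 4** — `<polygon>` rectangle, stroke `#ff0000` → engrave (S216, F3839). Machine vertices: (86.779,123.865) → (107.101,123.865) → (107.101,75.787) → (86.779,75.787) → (86.779,123.865). Closed: final G1 returns to the first vertex.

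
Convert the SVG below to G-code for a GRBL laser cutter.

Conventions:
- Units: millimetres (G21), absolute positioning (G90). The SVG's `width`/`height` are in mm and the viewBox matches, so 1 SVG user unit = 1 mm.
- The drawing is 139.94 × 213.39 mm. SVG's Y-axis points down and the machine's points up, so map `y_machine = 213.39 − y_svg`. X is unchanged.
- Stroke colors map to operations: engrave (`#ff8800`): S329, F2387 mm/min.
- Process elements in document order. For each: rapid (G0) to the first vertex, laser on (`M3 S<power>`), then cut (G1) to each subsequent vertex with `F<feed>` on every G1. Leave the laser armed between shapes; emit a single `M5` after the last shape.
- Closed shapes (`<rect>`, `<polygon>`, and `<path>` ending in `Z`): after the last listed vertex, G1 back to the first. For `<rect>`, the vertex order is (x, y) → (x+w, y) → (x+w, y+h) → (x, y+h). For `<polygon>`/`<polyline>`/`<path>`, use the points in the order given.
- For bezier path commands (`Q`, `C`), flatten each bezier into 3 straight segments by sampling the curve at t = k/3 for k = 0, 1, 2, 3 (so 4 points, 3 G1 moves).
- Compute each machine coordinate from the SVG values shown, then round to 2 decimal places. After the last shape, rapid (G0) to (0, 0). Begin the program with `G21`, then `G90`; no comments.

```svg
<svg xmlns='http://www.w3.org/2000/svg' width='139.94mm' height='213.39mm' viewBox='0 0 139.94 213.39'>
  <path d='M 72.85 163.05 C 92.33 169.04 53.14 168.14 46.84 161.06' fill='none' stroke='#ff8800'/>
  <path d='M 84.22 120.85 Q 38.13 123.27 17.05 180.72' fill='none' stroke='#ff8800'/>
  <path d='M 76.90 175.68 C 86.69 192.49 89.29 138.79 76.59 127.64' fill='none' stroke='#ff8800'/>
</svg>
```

Since the viewBox matches the mm dimensions, user units are millimetres directly. The only transform is the Y-flip y_m = 213.39 − y_svg.

Shape 1 is a cubic bezier drawn with `<path>`. Its stroke #ff8800 means engrave at S329, F2387. After flipping Y the toolpath is (72.85,50.34) → (76.16,46.62) → (60.71,47.34) → (46.84,52.33).

Shape 2 is a quadratic bezier drawn with `<path>`. Its stroke #ff8800 means engrave at S329, F2387. After flipping Y the toolpath is (84.22,92.54) → (56.27,84.81) → (33.88,64.86) → (17.05,32.67).

Shape 3 is a cubic bezier drawn with `<path>`. Its stroke #ff8800 means engrave at S329, F2387. After flipping Y the toolpath is (76.90,37.71) → (83.99,40.22) → (84.49,64.60) → (76.59,85.75).

G21
G90
G0 X72.85 Y50.34
M3 S329
G1 X76.16 Y46.62 F2387
G1 X60.71 Y47.34 F2387
G1 X46.84 Y52.33 F2387
G0 X84.22 Y92.54
M3 S329
G1 X56.27 Y84.81 F2387
G1 X33.88 Y64.86 F2387
G1 X17.05 Y32.67 F2387
G0 X76.90 Y37.71
M3 S329
G1 X83.99 Y40.22 F2387
G1 X84.49 Y64.60 F2387
G1 X76.59 Y85.75 F2387
M5
G0 X0.00 Y0.00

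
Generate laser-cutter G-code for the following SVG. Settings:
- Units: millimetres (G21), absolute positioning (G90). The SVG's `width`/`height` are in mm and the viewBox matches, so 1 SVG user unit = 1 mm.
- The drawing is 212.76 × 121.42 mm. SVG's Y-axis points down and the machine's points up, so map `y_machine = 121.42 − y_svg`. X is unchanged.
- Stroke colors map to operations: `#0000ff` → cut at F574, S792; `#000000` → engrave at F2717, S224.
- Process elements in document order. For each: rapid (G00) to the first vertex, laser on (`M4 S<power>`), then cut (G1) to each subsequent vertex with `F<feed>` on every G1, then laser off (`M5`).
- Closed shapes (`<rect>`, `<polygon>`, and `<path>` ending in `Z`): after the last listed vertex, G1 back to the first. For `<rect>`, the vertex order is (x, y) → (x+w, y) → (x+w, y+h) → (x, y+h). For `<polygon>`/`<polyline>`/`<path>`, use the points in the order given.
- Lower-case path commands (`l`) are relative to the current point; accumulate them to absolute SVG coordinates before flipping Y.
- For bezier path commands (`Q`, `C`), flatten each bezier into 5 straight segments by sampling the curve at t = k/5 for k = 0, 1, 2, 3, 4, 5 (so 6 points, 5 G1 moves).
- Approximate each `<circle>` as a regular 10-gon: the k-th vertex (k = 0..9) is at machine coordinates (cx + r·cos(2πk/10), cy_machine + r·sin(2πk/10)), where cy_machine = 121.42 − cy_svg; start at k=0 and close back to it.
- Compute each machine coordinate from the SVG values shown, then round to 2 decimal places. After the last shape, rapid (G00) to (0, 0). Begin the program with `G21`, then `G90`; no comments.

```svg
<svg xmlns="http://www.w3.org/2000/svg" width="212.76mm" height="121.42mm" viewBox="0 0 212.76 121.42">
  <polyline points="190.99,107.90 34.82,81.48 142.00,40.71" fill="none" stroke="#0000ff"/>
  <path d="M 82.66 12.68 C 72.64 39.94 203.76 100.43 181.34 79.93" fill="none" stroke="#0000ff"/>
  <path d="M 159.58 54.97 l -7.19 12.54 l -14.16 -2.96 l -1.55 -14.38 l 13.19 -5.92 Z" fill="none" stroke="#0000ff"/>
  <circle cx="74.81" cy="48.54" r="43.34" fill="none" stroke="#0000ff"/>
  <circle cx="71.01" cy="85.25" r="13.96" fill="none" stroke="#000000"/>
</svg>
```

viewBox `0 0 212.76 121.42` with mm width/height → 1 unit = 1 mm. Flip: y_m = 121.42 − y_svg.

**Shape 1** — `<polyline>` open polyline, stroke `#0000ff` → cut (S792, F574). Machine vertices: (190.99,13.52) → (34.82,39.94) → (142.00,80.71). Open path.

**Shape 2** — `<path>` cubic bezier, stroke `#0000ff` → cut (S792, F574). Control points (SVG): P0=(82.66,12.68), P1=(72.64,39.94), P2=(203.76,100.43), P3=(181.34,79.93); sampled at t=k/5. Machine vertices: (82.66,108.74) → (91.23,89.31) → (119.52,67.39) → (153.40,48.46) → (178.72,38.00) → (181.34,41.49). Open path.

**Shape 3** — `<path>` regular polygon, stroke `#0000ff` → cut (S792, F574). Machine vertices: (159.58,66.45) → (152.39,53.91) → (138.23,56.87) → (136.68,71.25) → (149.87,77.17) → (159.58,66.45). Closed: final G1 returns to the first vertex.

**Shape 4** — `<circle>` circle, stroke `#0000ff` → cut (S792, F574). Machine vertices: (118.15,72.88) → (109.87,98.35) → (88.20,114.10) → (61.42,114.10) → (39.75,98.35) → (31.47,72.88) → (39.75,47.41) → (61.42,31.66) → (88.20,31.66) → (109.87,47.41) → (118.15,72.88). Closed: final G1 returns to the first vertex.

**Shape 5** — `<circle>` circle, stroke `#000000` → engrave (S224, F2717). Machine vertices: (84.97,36.17) → (82.30,44.38) → (75.32,49.45) → (66.70,49.45) → (59.72,44.38) → (57.05,36.17) → (59.72,27.96) → (66.70,22.89) → (75.32,22.89) → (82.30,27.96) → (84.97,36.17). Closed: final G1 returns to the first vertex.

G21
G90
G00 X190.99 Y13.52
M4 S792
G1 X34.82 Y39.94 F574
G1 X142.00 Y80.71 F574
M5
G00 X82.66 Y108.74
M4 S792
G1 X91.23 Y89.31 F574
G1 X119.52 Y67.39 F574
G1 X153.40 Y48.46 F574
G1 X178.72 Y38.00 F574
G1 X181.34 Y41.49 F574
M5
G00 X159.58 Y66.45
M4 S792
G1 X152.39 Y53.91 F574
G1 X138.23 Y56.87 F574
G1 X136.68 Y71.25 F574
G1 X149.87 Y77.17 F574
G1 X159.58 Y66.45 F574
M5
G00 X118.15 Y72.88
M4 S792
G1 X109.87 Y98.35 F574
G1 X88.20 Y114.10 F574
G1 X61.42 Y114.10 F574
G1 X39.75 Y98.35 F574
G1 X31.47 Y72.88 F574
G1 X39.75 Y47.41 F574
G1 X61.42 Y31.66 F574
G1 X88.20 Y31.66 F574
G1 X109.87 Y47.41 F574
G1 X118.15 Y72.88 F574
M5
G00 X84.97 Y36.17
M4 S224
G1 X82.30 Y44.38 F2717
G1 X75.32 Y49.45 F2717
G1 X66.70 Y49.45 F2717
G1 X59.72 Y44.38 F2717
G1 X57.05 Y36.17 F2717
G1 X59.72 Y27.96 F2717
G1 X66.70 Y22.89 F2717
G1 X75.32 Y22.89 F2717
G1 X82.30 Y27.96 F2717
G1 X84.97 Y36.17 F2717
M5
G00 X0.00 Y0.00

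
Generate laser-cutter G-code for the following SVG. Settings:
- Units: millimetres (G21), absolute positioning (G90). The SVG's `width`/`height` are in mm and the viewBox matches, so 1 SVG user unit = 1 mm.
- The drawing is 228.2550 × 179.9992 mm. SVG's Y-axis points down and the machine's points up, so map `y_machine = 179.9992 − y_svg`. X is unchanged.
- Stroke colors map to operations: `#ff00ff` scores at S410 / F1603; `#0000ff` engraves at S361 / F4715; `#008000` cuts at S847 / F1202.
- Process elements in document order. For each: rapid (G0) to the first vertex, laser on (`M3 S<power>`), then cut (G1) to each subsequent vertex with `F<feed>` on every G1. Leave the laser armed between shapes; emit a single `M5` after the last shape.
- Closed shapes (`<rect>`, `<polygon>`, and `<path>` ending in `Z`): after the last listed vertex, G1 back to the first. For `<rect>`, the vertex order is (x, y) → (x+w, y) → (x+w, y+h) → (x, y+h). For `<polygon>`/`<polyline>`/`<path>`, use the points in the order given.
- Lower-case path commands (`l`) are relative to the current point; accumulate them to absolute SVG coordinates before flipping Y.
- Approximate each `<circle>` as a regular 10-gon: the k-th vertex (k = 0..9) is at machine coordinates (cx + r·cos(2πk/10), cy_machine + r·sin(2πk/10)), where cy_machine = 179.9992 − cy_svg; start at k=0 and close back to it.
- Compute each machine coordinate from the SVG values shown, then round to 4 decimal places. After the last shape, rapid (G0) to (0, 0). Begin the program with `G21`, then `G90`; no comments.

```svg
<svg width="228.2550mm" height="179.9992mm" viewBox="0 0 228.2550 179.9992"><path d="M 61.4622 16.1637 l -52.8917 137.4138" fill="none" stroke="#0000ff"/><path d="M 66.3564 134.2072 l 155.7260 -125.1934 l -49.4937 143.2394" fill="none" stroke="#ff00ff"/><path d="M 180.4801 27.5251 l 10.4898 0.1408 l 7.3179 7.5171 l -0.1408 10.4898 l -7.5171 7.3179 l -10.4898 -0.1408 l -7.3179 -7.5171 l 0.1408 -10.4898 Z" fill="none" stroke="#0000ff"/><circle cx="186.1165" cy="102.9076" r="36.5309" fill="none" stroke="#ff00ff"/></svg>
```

1 u = 1 mm; y_m = 179.9992 − y.

[1] `<path>` line segment, #0000ff→engrave S361 F4715: (61.4622,163.8355) → (8.5705,26.4217)

[2] `<path>` open polyline, #ff00ff→score S410 F1603: (66.3564,45.7920) → (222.0824,170.9854) → (172.5887,27.7460)

[3] `<path>` regular polygon, #0000ff→engrave S361 F4715: (180.4801,152.4741) → (190.9699,152.3333) → (198.2878,144.8162) → (198.1470,134.3264) → (190.6299,127.0085) → (180.1401,127.1493) → (172.8222,134.6664) → (172.9630,145.1562) → (180.4801,152.4741) (closed)

[4] `<circle>` circle, #ff00ff→score S410 F1603: (222.6474,77.0916) → (215.6706,98.5639) → (197.4052,111.8346) → (174.8278,111.8346) → (156.5624,98.5639) → (149.5856,77.0916) → (156.5624,55.6193) → (174.8278,42.3486) → (197.4052,42.3486) → (215.6706,55.6193) → (222.6474,77.0916) (closed)

G21
G90
G0 X61.4622 Y163.8355
M3 S361
G1 X8.5705 Y26.4217 F4715
G0 X66.3564 Y45.7920
M3 S410
G1 X222.0824 Y170.9854 F1603
G1 X172.5887 Y27.7460 F1603
G0 X180.4801 Y152.4741
M3 S361
G1 X190.9699 Y152.3333 F4715
G1 X198.2878 Y144.8162 F4715
G1 X198.1470 Y134.3264 F4715
G1 X190.6299 Y127.0085 F4715
G1 X180.1401 Y127.1493 F4715
G1 X172.8222 Y134.6664 F4715
G1 X172.9630 Y145.1562 F4715
G1 X180.4801 Y152.4741 F4715
G0 X222.6474 Y77.0916
M3 S410
G1 X215.6706 Y98.5639 F1603
G1 X197.4052 Y111.8346 F1603
G1 X174.8278 Y111.8346 F1603
G1 X156.5624 Y98.5639 F1603
G1 X149.5856 Y77.0916 F1603
G1 X156.5624 Y55.6193 F1603
G1 X174.8278 Y42.3486 F1603
G1 X197.4052 Y42.3486 F1603
G1 X215.6706 Y55.6193 F1603
G1 X222.6474 Y77.0916 F1603
M5
G0 X0.0000 Y0.0000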